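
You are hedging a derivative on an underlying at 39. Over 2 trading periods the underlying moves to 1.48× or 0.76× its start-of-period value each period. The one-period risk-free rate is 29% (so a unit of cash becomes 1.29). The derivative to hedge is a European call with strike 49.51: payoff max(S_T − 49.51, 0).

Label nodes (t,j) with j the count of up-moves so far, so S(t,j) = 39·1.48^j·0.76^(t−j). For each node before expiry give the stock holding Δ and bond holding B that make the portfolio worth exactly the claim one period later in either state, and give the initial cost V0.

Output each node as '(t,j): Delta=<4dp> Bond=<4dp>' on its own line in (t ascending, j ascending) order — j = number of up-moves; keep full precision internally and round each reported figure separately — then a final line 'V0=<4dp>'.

(0,0): Delta=0.7299 Bond=-16.7698
(1,0): Delta=0.0000 Bond=0.0000
(1,1): Delta=0.8642 Bond=-29.3883
V0=11.6947

Since d<R<u, set p* = (R−d)/(u−d) = 0.7361; price each node as the discounted p*-expectation of its children.
Terminal values V(2,·): V(2,0)=0.0000, V(2,1)=0.0000, V(2,2)=35.9156
(1,0): S=29.6400. Δ = (V_up−V_dn)/(S_up−S_dn) = (0.0000−0.0000)/(43.8672−22.5264) = 0.0000. V = [p*·0.0000 + (1−p*)·0.0000]/1.29 = 0.0000. B = V − Δ·S = 0.0000.
(1,1): S=57.7200. Δ = (V_up−V_dn)/(S_up−S_dn) = (35.9156−0.0000)/(85.4256−43.8672) = 0.8642. V = [p*·35.9156 + (1−p*)·0.0000]/1.29 = 20.4945. B = V − Δ·S = -29.3883.
(0,0): S=39.0000. Δ = (V_up−V_dn)/(S_up−S_dn) = (20.4945−0.0000)/(57.7200−29.6400) = 0.7299. V = [p*·20.4945 + (1−p*)·0.0000]/1.29 = 11.6947. B = V − Δ·S = -16.7698.
Self-financing check: at every node Δ·S+B equals the discounted successor values.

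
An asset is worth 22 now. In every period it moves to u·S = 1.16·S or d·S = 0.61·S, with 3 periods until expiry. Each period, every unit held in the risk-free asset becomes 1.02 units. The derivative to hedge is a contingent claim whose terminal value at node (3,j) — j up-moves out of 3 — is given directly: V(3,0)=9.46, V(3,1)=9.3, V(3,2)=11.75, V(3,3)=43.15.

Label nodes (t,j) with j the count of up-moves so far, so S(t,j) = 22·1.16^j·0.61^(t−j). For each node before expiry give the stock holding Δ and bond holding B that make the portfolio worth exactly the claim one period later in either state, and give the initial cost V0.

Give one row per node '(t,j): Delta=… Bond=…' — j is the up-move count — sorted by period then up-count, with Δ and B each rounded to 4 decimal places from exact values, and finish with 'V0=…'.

(0,0): Delta=1.4591 Bond=-9.1410
(1,0): Delta=0.2372 Bond=7.0745
(1,1): Delta=1.6785 Bond=-14.9232
(2,0): Delta=-0.0355 Bond=9.4485
(2,1): Delta=0.2861 Bond=6.4537
(2,2): Delta=1.9285 Bond=-22.6230
V0=22.9594

Since d<R<u, set p* = (R−d)/(u−d) = 0.7455; price each node as the discounted p*-expectation of its children.
Terminal payoffs: V(3,0)=9.4600, V(3,1)=9.3000, V(3,2)=11.7500, V(3,3)=43.1500
(2,0): S=8.1862. Δ = (V_up−V_dn)/(S_up−S_dn) = (9.3000−9.4600)/(9.4960−4.9936) = -0.0355. V = [p*·9.3000 + (1−p*)·9.4600]/1.02 = 9.1576. B = V − Δ·S = 9.4485.
(2,1): S=15.5672. Δ = (V_up−V_dn)/(S_up−S_dn) = (11.7500−9.3000)/(18.0580−9.4960) = 0.2861. V = [p*·11.7500 + (1−p*)·9.3000]/1.02 = 10.9082. B = V − Δ·S = 6.4537.
(2,2): S=29.6032. Δ = (V_up−V_dn)/(S_up−S_dn) = (43.1500−11.7500)/(34.3397−18.0580) = 1.9285. V = [p*·43.1500 + (1−p*)·11.7500]/1.02 = 34.4679. B = V − Δ·S = -22.6230.
(1,0): S=13.4200. Δ = (V_up−V_dn)/(S_up−S_dn) = (10.9082−9.1576)/(15.5672−8.1862) = 0.2372. V = [p*·10.9082 + (1−p*)·9.1576]/1.02 = 10.2574. B = V − Δ·S = 7.0745.
(1,1): S=25.5200. Δ = (V_up−V_dn)/(S_up−S_dn) = (34.4679−10.9082)/(29.6032−15.5672) = 1.6785. V = [p*·34.4679 + (1−p*)·10.9082]/1.02 = 27.9126. B = V − Δ·S = -14.9232.
(0,0): S=22.0000. Δ = (V_up−V_dn)/(S_up−S_dn) = (27.9126−10.2574)/(25.5200−13.4200) = 1.4591. V = [p*·27.9126 + (1−p*)·10.2574]/1.02 = 22.9594. B = V − Δ·S = -9.1410.
Check: Δ(0,0)·S0 + B(0,0) = 22.9594 = V0.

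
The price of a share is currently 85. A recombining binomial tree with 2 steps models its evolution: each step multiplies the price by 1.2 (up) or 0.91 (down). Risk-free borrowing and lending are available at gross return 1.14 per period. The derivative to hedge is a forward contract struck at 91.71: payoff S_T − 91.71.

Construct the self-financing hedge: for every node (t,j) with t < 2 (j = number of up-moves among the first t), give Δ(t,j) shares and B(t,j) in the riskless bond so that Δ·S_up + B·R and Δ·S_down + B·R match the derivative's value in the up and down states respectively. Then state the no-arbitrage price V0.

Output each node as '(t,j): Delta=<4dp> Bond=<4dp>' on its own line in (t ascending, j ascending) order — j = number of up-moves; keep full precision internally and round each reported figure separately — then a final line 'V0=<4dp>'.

(0,0): Delta=1.0000 Bond=-70.5679
(1,0): Delta=1.0000 Bond=-80.4474
(1,1): Delta=1.0000 Bond=-80.4474
V0=14.4321

The replicating-portfolio and risk-neutral prices coincide; use p* = (1.14−0.91)/(1.2−0.91) = 0.7931 for the latter.
Terminal payoffs: V(2,0)=-21.3215, V(2,1)=1.1100, V(2,2)=30.6900
Node (1,0) S=77.3500: V=(p*·1.1100+(1−p*)·-21.3215)/1.14=-3.0974; Δ=(1.1100−-21.3215)/(92.8200−70.3885)=1.0000; B=V−Δ·S=-80.4474
Node (1,1) S=102.0000: V=(p*·30.6900+(1−p*)·1.1100)/1.14=21.5526; Δ=(30.6900−1.1100)/(122.4000−92.8200)=1.0000; B=V−Δ·S=-80.4474
Node (0,0) S=85.0000: V=(p*·21.5526+(1−p*)·-3.0974)/1.14=14.4321; Δ=(21.5526−-3.0974)/(102.0000−77.3500)=1.0000; B=V−Δ·S=-70.5679
Check: Δ(0,0)·S0 + B(0,0) = 14.4321 = V0.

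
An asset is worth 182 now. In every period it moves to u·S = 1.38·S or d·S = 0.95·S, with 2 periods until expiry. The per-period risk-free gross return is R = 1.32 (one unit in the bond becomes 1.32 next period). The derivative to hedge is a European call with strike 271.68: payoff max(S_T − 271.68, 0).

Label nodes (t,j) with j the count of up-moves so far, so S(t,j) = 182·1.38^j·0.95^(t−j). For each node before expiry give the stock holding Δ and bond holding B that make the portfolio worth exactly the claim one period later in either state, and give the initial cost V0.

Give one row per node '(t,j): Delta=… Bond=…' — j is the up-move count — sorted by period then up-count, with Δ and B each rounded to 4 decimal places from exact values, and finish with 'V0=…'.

(0,0): Delta=0.6241 Bond=-81.7416
(1,0): Delta=0.0000 Bond=0.0000
(1,1): Delta=0.6937 Bond=-125.3960
V0=31.8362

The replicating-portfolio and risk-neutral prices coincide; use p* = (1.32−0.95)/(1.38−0.95) = 0.8605 for the latter.
Payoff layer (t=2): V(2,0)=0.0000, V(2,1)=0.0000, V(2,2)=74.9208
Node (1,0) S=172.9000: V=(p*·0.0000+(1−p*)·0.0000)/1.32=0.0000; Δ=(0.0000−0.0000)/(238.6020−164.2550)=0.0000; B=V−Δ·S=0.0000
Node (1,1) S=251.1600: V=(p*·74.9208+(1−p*)·0.0000)/1.32=48.8384; Δ=(74.9208−0.0000)/(346.6008−238.6020)=0.6937; B=V−Δ·S=-125.3960
Node (0,0) S=182.0000: V=(p*·48.8384+(1−p*)·0.0000)/1.32=31.8362; Δ=(48.8384−0.0000)/(251.1600−172.9000)=0.6241; B=V−Δ·S=-81.7416
Each (Δ,B) replicates both successor values, so the strategy is self-financing and V0 is arbitrage-free.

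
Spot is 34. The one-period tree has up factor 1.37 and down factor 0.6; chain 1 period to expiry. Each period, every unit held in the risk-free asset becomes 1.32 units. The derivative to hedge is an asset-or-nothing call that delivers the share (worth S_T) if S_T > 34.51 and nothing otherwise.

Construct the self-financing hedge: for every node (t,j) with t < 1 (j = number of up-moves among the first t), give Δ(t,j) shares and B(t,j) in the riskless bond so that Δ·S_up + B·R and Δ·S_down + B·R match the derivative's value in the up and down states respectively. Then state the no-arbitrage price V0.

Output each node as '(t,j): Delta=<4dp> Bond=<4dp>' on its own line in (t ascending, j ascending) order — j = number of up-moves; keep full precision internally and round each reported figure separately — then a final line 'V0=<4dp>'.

(0,0): Delta=1.7792 Bond=-27.4970
V0=32.9965

Risk-neutral probability p* = (R−d)/(u−d) = (1.32−0.6)/(1.37−0.6) = 0.9351.
Payoff layer (t=1): V(1,0)=0.0000, V(1,1)=46.5800
(0,0): S=34.0000. Δ = (V_up−V_dn)/(S_up−S_dn) = (46.5800−0.0000)/(46.5800−20.4000) = 1.7792. V = [p*·46.5800 + (1−p*)·0.0000]/1.32 = 32.9965. B = V − Δ·S = -27.4970.
The time-0 hedge costs 32.9965, which is the no-arbitrage price.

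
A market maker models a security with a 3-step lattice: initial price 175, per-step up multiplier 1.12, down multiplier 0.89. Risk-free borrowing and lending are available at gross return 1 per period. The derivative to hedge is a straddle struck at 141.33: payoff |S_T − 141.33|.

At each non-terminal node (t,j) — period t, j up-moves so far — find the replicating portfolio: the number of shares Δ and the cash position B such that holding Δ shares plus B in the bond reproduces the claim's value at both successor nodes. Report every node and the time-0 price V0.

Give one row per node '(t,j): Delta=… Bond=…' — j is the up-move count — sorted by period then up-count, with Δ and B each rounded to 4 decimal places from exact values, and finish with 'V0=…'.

Since d<R<u, set p* = (R−d)/(u−d) = 0.4783; price each node as the discounted p*-expectation of its children.
Terminal values V(3,·): V(3,0)=17.9604, V(3,1)=13.9216, V(3,2)=54.0428, V(3,3)=104.5324
Node (2,0) S=138.6175: V=(p*·13.9216+(1−p*)·17.9604)/1=16.0288; Δ=(13.9216−17.9604)/(155.2516−123.3696)=-0.1267; B=V−Δ·S=33.5889
Node (2,1) S=174.4400: V=(p*·54.0428+(1−p*)·13.9216)/1=33.1100; Δ=(54.0428−13.9216)/(195.3728−155.2516)=1.0000; B=V−Δ·S=-141.3300
Node (2,2) S=219.5200: V=(p*·104.5324+(1−p*)·54.0428)/1=78.1900; Δ=(104.5324−54.0428)/(245.8624−195.3728)=1.0000; B=V−Δ·S=-141.3300
Node (1,0) S=155.7500: V=(p*·33.1100+(1−p*)·16.0288)/1=24.1981; Δ=(33.1100−16.0288)/(174.4400−138.6175)=0.4768; B=V−Δ·S=-50.0680
Node (1,1) S=196.0000: V=(p*·78.1900+(1−p*)·33.1100)/1=54.6700; Δ=(78.1900−33.1100)/(219.5200−174.4400)=1.0000; B=V−Δ·S=-141.3300
Node (0,0) S=175.0000: V=(p*·54.6700+(1−p*)·24.1981)/1=38.7716; Δ=(54.6700−24.1981)/(196.0000−155.7500)=0.7571; B=V−Δ·S=-93.7150
Check: Δ(0,0)·S0 + B(0,0) = 38.7716 = V0.

(0,0): Delta=0.7571 Bond=-93.7150
(1,0): Delta=0.4768 Bond=-50.0680
(1,1): Delta=1.0000 Bond=-141.3300
(2,0): Delta=-0.1267 Bond=33.5889
(2,1): Delta=1.0000 Bond=-141.3300
(2,2): Delta=1.0000 Bond=-141.3300
V0=38.7716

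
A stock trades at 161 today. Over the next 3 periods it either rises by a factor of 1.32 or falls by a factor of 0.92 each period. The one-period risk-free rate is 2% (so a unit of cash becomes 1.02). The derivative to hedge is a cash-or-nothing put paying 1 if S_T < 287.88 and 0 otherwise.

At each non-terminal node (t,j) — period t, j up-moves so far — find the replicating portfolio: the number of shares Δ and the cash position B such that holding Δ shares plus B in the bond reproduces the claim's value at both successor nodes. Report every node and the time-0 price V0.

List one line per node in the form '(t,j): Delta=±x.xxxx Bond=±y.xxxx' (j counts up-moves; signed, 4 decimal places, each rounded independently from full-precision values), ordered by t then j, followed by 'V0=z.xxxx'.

(0,0): Delta=-0.0009 Bond=1.0778
(1,0): Delta=0.0000 Bond=0.9612
(1,1): Delta=-0.0029 Bond=1.5138
(2,0): Delta=0.0000 Bond=0.9804
(2,1): Delta=0.0000 Bond=0.9804
(2,2): Delta=-0.0089 Bond=3.2353
V0=0.9276

No-arbitrage ⇒ martingale measure with p* = (R−d)/(u−d) = 0.2500.
At expiry t=3: V(3,0)=1.0000, V(3,1)=1.0000, V(3,2)=1.0000, V(3,3)=0.0000
(2,0): S=136.2704. Δ = (V_up−V_dn)/(S_up−S_dn) = (1.0000−1.0000)/(179.8769−125.3688) = 0.0000. V = [p*·1.0000 + (1−p*)·1.0000]/1.02 = 0.9804. B = V − Δ·S = 0.9804.
(2,1): S=195.5184. Δ = (V_up−V_dn)/(S_up−S_dn) = (1.0000−1.0000)/(258.0843−179.8769) = 0.0000. V = [p*·1.0000 + (1−p*)·1.0000]/1.02 = 0.9804. B = V − Δ·S = 0.9804.
(2,2): S=280.5264. Δ = (V_up−V_dn)/(S_up−S_dn) = (0.0000−1.0000)/(370.2948−258.0843) = -0.0089. V = [p*·0.0000 + (1−p*)·1.0000]/1.02 = 0.7353. B = V − Δ·S = 3.2353.
(1,0): S=148.1200. Δ = (V_up−V_dn)/(S_up−S_dn) = (0.9804−0.9804)/(195.5184−136.2704) = 0.0000. V = [p*·0.9804 + (1−p*)·0.9804]/1.02 = 0.9612. B = V − Δ·S = 0.9612.
(1,1): S=212.5200. Δ = (V_up−V_dn)/(S_up−S_dn) = (0.7353−0.9804)/(280.5264−195.5184) = -0.0029. V = [p*·0.7353 + (1−p*)·0.9804]/1.02 = 0.9011. B = V − Δ·S = 1.5138.
(0,0): S=161.0000. Δ = (V_up−V_dn)/(S_up−S_dn) = (0.9011−0.9612)/(212.5200−148.1200) = -0.0009. V = [p*·0.9011 + (1−p*)·0.9612]/1.02 = 0.9276. B = V − Δ·S = 1.0778.
Self-financing check: at every node Δ·S+B equals the discounted successor values.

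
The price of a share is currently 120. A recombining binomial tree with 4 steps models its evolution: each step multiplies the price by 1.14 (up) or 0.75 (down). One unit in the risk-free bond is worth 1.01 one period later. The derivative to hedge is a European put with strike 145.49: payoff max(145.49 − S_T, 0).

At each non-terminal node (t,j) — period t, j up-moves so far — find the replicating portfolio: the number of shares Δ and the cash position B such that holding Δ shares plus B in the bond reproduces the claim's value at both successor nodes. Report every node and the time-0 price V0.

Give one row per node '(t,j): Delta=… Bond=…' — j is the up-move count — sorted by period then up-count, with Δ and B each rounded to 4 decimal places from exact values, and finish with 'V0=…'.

(0,0): Delta=-0.6486 Bond=108.5003
(1,0): Delta=-1.0000 Bond=141.2112
(1,1): Delta=-0.5330 Bond=93.7723
(2,0): Delta=-1.0000 Bond=142.6233
(2,1): Delta=-1.0000 Bond=142.6233
(2,2): Delta=-0.3794 Bond=70.7535
(3,0): Delta=-1.0000 Bond=144.0495
(3,1): Delta=-1.0000 Bond=144.0495
(3,2): Delta=-1.0000 Bond=144.0495
(3,3): Delta=-0.1752 Bond=35.1668
V0=30.6681

No-arbitrage ⇒ martingale measure with p* = (R−d)/(u−d) = 0.6667.
At expiry t=4: V(4,0)=107.5213, V(4,1)=87.7775, V(4,2)=57.7670, V(4,3)=12.1510, V(4,4)=0.0000
Node (3,0) S=50.6250: V=(p*·87.7775+(1−p*)·107.5213)/1.01=93.4245; Δ=(87.7775−107.5213)/(57.7125−37.9688)=-1.0000; B=V−Δ·S=144.0495
Node (3,1) S=76.9500: V=(p*·57.7670+(1−p*)·87.7775)/1.01=67.0995; Δ=(57.7670−87.7775)/(87.7230−57.7125)=-1.0000; B=V−Δ·S=144.0495
Node (3,2) S=116.9640: V=(p*·12.1510+(1−p*)·57.7670)/1.01=27.0855; Δ=(12.1510−57.7670)/(133.3390−87.7230)=-1.0000; B=V−Δ·S=144.0495
Node (3,3) S=177.7853: V=(p*·0.0000+(1−p*)·12.1510)/1.01=4.0102; Δ=(0.0000−12.1510)/(202.6752−133.3390)=-0.1752; B=V−Δ·S=35.1668
Node (2,0) S=67.5000: V=(p*·67.0995+(1−p*)·93.4245)/1.01=75.1233; Δ=(67.0995−93.4245)/(76.9500−50.6250)=-1.0000; B=V−Δ·S=142.6233
Node (2,1) S=102.6000: V=(p*·27.0855+(1−p*)·67.0995)/1.01=40.0233; Δ=(27.0855−67.0995)/(116.9640−76.9500)=-1.0000; B=V−Δ·S=142.6233
Node (2,2) S=155.9520: V=(p*·4.0102+(1−p*)·27.0855)/1.01=11.5861; Δ=(4.0102−27.0855)/(177.7853−116.9640)=-0.3794; B=V−Δ·S=70.7535
Node (1,0) S=90.0000: V=(p*·40.0233+(1−p*)·75.1233)/1.01=51.2112; Δ=(40.0233−75.1233)/(102.6000−67.5000)=-1.0000; B=V−Δ·S=141.2112
Node (1,1) S=136.8000: V=(p*·11.5861+(1−p*)·40.0233)/1.01=20.8566; Δ=(11.5861−40.0233)/(155.9520−102.6000)=-0.5330; B=V−Δ·S=93.7723
Node (0,0) S=120.0000: V=(p*·20.8566+(1−p*)·51.2112)/1.01=30.6681; Δ=(20.8566−51.2112)/(136.8000−90.0000)=-0.6486; B=V−Δ·S=108.5003
Root portfolio cost Δ·120+B reproduces V0=30.6681.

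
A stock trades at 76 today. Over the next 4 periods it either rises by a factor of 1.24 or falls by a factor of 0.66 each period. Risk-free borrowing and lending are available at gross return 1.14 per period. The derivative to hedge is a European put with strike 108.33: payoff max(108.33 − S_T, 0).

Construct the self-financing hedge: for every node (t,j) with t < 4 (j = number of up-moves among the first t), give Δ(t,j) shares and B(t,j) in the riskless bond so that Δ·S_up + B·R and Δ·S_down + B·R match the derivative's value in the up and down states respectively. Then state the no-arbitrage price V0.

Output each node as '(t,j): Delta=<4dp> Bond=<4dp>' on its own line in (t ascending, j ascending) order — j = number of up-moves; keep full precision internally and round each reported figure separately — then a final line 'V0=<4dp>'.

Since d<R<u, set p* = (R−d)/(u−d) = 0.8276; price each node as the discounted p*-expectation of its children.
Terminal values V(4,·): V(4,0)=93.9092, V(4,1)=81.2364, V(4,2)=57.4268, V(4,3)=12.6937, V(4,4)=0.0000
(3,0): S=21.8497. Δ = (V_up−V_dn)/(S_up−S_dn) = (81.2364−93.9092)/(27.0936−14.4208) = -1.0000. V = [p*·81.2364 + (1−p*)·93.9092]/1.14 = 73.1766. B = V − Δ·S = 95.0263.
(3,1): S=41.0509. Δ = (V_up−V_dn)/(S_up−S_dn) = (57.4268−81.2364)/(50.9032−27.0936) = -1.0000. V = [p*·57.4268 + (1−p*)·81.2364]/1.14 = 53.9754. B = V − Δ·S = 95.0263.
(3,2): S=77.1260. Δ = (V_up−V_dn)/(S_up−S_dn) = (12.6937−57.4268)/(95.6363−50.9032) = -1.0000. V = [p*·12.6937 + (1−p*)·57.4268]/1.14 = 17.9003. B = V − Δ·S = 95.0263.
(3,3): S=144.9034. Δ = (V_up−V_dn)/(S_up−S_dn) = (0.0000−12.6937)/(179.6802−95.6363) = -0.1510. V = [p*·0.0000 + (1−p*)·12.6937]/1.14 = 1.9198. B = V − Δ·S = 23.8056.
(2,0): S=33.1056. Δ = (V_up−V_dn)/(S_up−S_dn) = (53.9754−73.1766)/(41.0509−21.8497) = -1.0000. V = [p*·53.9754 + (1−p*)·73.1766]/1.14 = 50.2508. B = V − Δ·S = 83.3564.
(2,1): S=62.1984. Δ = (V_up−V_dn)/(S_up−S_dn) = (17.9003−53.9754)/(77.1260−41.0509) = -1.0000. V = [p*·17.9003 + (1−p*)·53.9754]/1.14 = 21.1580. B = V − Δ·S = 83.3564.
(2,2): S=116.8576. Δ = (V_up−V_dn)/(S_up−S_dn) = (1.9198−17.9003)/(144.9034−77.1260) = -0.2358. V = [p*·1.9198 + (1−p*)·17.9003]/1.14 = 4.1009. B = V − Δ·S = 31.6535.
(1,0): S=50.1600. Δ = (V_up−V_dn)/(S_up−S_dn) = (21.1580−50.2508)/(62.1984−33.1056) = -1.0000. V = [p*·21.1580 + (1−p*)·50.2508]/1.14 = 22.9597. B = V − Δ·S = 73.1197.
(1,1): S=94.2400. Δ = (V_up−V_dn)/(S_up−S_dn) = (4.1009−21.1580)/(116.8576−62.1984) = -0.3121. V = [p*·4.1009 + (1−p*)·21.1580]/1.14 = 6.1770. B = V − Δ·S = 35.5858.
(0,0): S=76.0000. Δ = (V_up−V_dn)/(S_up−S_dn) = (6.1770−22.9597)/(94.2400−50.1600) = -0.3807. V = [p*·6.1770 + (1−p*)·22.9597]/1.14 = 7.9567. B = V − Δ·S = 36.8922.
The time-0 hedge costs 7.9567, which is the no-arbitrage price.

(0,0): Delta=-0.3807 Bond=36.8922
(1,0): Delta=-1.0000 Bond=73.1197
(1,1): Delta=-0.3121 Bond=35.5858
(2,0): Delta=-1.0000 Bond=83.3564
(2,1): Delta=-1.0000 Bond=83.3564
(2,2): Delta=-0.2358 Bond=31.6535
(3,0): Delta=-1.0000 Bond=95.0263
(3,1): Delta=-1.0000 Bond=95.0263
(3,2): Delta=-1.0000 Bond=95.0263
(3,3): Delta=-0.1510 Bond=23.8056
V0=7.9567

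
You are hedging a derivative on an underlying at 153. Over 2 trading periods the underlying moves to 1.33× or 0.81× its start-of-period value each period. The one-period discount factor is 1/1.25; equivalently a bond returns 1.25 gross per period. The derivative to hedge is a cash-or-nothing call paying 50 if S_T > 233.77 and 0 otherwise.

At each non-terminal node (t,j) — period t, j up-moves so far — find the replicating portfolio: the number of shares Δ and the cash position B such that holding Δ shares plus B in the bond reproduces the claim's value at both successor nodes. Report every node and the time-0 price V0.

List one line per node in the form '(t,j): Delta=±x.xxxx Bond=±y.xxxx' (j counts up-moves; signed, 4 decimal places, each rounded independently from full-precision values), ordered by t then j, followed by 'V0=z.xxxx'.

The replicating-portfolio and risk-neutral prices coincide; use p* = (1.25−0.81)/(1.33−0.81) = 0.8462 for the latter.
Terminal payoffs: V(2,0)=0.0000, V(2,1)=0.0000, V(2,2)=50.0000
  t=1,j=0: stock 123.9300 → up 164.8269 (V=0.0000), down 100.3833 (V=0.0000). Price 0.0000; hedge Δ=0.0000, bond B=0.0000.
  t=1,j=1: stock 203.4900 → up 270.6417 (V=50.0000), down 164.8269 (V=0.0000). Price 33.8462; hedge Δ=0.4725, bond B=-62.3077.
  t=0,j=0: stock 153.0000 → up 203.4900 (V=33.8462), down 123.9300 (V=0.0000). Price 22.9112; hedge Δ=0.4254, bond B=-42.1775.
Self-financing check: at every node Δ·S+B equals the discounted successor values.

(0,0): Delta=0.4254 Bond=-42.1775
(1,0): Delta=0.0000 Bond=0.0000
(1,1): Delta=0.4725 Bond=-62.3077
V0=22.9112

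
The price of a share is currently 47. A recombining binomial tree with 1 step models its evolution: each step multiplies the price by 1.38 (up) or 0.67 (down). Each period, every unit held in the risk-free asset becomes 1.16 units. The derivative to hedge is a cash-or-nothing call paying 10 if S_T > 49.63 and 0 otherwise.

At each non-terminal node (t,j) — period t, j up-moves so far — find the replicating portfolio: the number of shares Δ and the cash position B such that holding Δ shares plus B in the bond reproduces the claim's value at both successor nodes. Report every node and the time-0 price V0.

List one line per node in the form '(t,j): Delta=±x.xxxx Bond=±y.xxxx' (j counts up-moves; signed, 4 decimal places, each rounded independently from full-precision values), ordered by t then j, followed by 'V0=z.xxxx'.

No-arbitrage ⇒ martingale measure with p* = (R−d)/(u−d) = 0.6901.
Terminal values V(1,·): V(1,0)=0.0000, V(1,1)=10.0000
Node (0,0) S=47.0000: V=(p*·10.0000+(1−p*)·0.0000)/1.16=5.9495; Δ=(10.0000−0.0000)/(64.8600−31.4900)=0.2997; B=V−Δ·S=-8.1350
Root portfolio cost Δ·47+B reproduces V0=5.9495.

(0,0): Delta=0.2997 Bond=-8.1350
V0=5.9495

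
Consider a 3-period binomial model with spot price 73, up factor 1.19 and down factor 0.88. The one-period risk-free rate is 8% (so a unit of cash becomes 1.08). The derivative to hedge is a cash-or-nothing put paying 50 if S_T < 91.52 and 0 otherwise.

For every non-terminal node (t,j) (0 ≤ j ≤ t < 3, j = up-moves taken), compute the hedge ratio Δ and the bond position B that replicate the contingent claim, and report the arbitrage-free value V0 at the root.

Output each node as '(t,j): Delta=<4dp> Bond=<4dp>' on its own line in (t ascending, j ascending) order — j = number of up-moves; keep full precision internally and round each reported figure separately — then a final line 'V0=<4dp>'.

(0,0): Delta=-0.7885 Bond=86.5898
(1,0): Delta=0.0000 Bond=42.8669
(1,1): Delta=-1.1091 Bond=121.3746
(2,0): Delta=0.0000 Bond=46.2963
(2,1): Delta=0.0000 Bond=46.2963
(2,2): Delta=-1.5602 Bond=177.7180
V0=29.0329

No-arbitrage ⇒ martingale measure with p* = (R−d)/(u−d) = 0.6452.
Terminal values V(3,·): V(3,0)=50.0000, V(3,1)=50.0000, V(3,2)=50.0000, V(3,3)=0.0000
  t=2,j=0: stock 56.5312 → up 67.2721 (V=50.0000), down 49.7475 (V=50.0000). Price 46.2963; hedge Δ=0.0000, bond B=46.2963.
  t=2,j=1: stock 76.4456 → up 90.9703 (V=50.0000), down 67.2721 (V=50.0000). Price 46.2963; hedge Δ=0.0000, bond B=46.2963.
  t=2,j=2: stock 103.3753 → up 123.0166 (V=0.0000), down 90.9703 (V=50.0000). Price 16.4277; hedge Δ=-1.5602, bond B=177.7180.
  t=1,j=0: stock 64.2400 → up 76.4456 (V=46.2963), down 56.5312 (V=46.2963). Price 42.8669; hedge Δ=0.0000, bond B=42.8669.
  t=1,j=1: stock 86.8700 → up 103.3753 (V=16.4277), down 76.4456 (V=46.2963). Price 25.0243; hedge Δ=-1.1091, bond B=121.3746.
  t=0,j=0: stock 73.0000 → up 86.8700 (V=25.0243), down 64.2400 (V=42.8669). Price 29.0329; hedge Δ=-0.7885, bond B=86.5898.
Check: Δ(0,0)·S0 + B(0,0) = 29.0329 = V0.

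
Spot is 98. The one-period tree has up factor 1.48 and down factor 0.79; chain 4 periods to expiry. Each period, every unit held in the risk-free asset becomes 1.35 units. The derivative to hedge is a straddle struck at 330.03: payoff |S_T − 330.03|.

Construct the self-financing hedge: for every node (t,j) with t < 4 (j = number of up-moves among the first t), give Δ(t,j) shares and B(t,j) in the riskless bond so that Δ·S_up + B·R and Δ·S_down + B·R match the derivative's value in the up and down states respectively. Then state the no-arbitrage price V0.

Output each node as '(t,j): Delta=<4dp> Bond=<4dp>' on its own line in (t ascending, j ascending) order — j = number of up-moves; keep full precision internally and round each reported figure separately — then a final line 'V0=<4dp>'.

(0,0): Delta=-0.0993 Bond=47.7066
(1,0): Delta=-1.0000 Bond=134.1381
(1,1): Delta=0.0123 Bond=48.2155
(2,0): Delta=-1.0000 Bond=181.0864
(2,1): Delta=-1.0000 Bond=181.0864
(2,2): Delta=0.1378 Bond=38.1635
(3,0): Delta=-1.0000 Bond=244.4667
(3,1): Delta=-1.0000 Bond=244.4667
(3,2): Delta=-1.0000 Bond=244.4667
(3,3): Delta=0.2788 Bond=6.7297
V0=37.9777

Under the risk-neutral measure, an up-move has probability p* = (R−d)/(u−d) = 0.8116 and values discount at R = 1.35.
Terminal values V(4,·): V(4,0)=291.8589, V(4,1)=258.5196, V(4,2)=196.0612, V(4,3)=79.0505, V(4,4)=140.1595
  t=3,j=0: stock 48.3178 → up 71.5104 (V=258.5196), down 38.1711 (V=291.8589). Price 196.1488; hedge Δ=-1.0000, bond B=244.4667.
  t=3,j=1: stock 90.5195 → up 133.9688 (V=196.0612), down 71.5104 (V=258.5196). Price 153.9472; hedge Δ=-1.0000, bond B=244.4667.
  t=3,j=2: stock 169.5808 → up 250.9795 (V=79.0505), down 133.9688 (V=196.0612). Price 74.8859; hedge Δ=-1.0000, bond B=244.4667.
  t=3,j=3: stock 317.6956 → up 470.1895 (V=140.1595), down 250.9795 (V=79.0505). Price 95.2935; hedge Δ=0.2788, bond B=6.7297.
  t=2,j=0: stock 61.1618 → up 90.5195 (V=153.9472), down 48.3178 (V=196.1488). Price 119.9246; hedge Δ=-1.0000, bond B=181.0864.
  t=2,j=1: stock 114.5816 → up 169.5808 (V=74.8859), down 90.5195 (V=153.9472). Price 66.5048; hedge Δ=-1.0000, bond B=181.0864.
  t=2,j=2: stock 214.6592 → up 317.6956 (V=95.2935), down 169.5808 (V=74.8859). Price 67.7397; hedge Δ=0.1378, bond B=38.1635.
  t=1,j=0: stock 77.4200 → up 114.5816 (V=66.5048), down 61.1618 (V=119.9246). Price 56.7181; hedge Δ=-1.0000, bond B=134.1381.
  t=1,j=1: stock 145.0400 → up 214.6592 (V=67.7397), down 114.5816 (V=66.5048). Price 50.0052; hedge Δ=0.0123, bond B=48.2155.
  t=0,j=0: stock 98.0000 → up 145.0400 (V=50.0052), down 77.4200 (V=56.7181). Price 37.9777; hedge Δ=-0.0993, bond B=47.7066.
Self-financing check: at every node Δ·S+B equals the discounted successor values.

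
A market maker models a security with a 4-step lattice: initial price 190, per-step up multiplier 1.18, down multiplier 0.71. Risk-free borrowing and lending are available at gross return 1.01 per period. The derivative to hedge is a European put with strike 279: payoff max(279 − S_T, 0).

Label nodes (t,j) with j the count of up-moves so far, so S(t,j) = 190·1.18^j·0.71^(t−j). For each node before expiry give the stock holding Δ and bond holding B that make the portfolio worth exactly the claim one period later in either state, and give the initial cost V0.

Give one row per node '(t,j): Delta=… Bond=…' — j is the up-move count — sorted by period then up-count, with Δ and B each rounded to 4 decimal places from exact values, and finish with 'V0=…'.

The replicating-portfolio and risk-neutral prices coincide; use p* = (1.01−0.71)/(1.18−0.71) = 0.6383 for the latter.
Terminal payoffs: V(4,0)=230.7178, V(4,1)=198.7564, V(4,2)=145.6373, V(4,3)=57.3550, V(4,4)=0.0000
  t=3,j=0: stock 68.0031 → up 80.2436 (V=198.7564), down 48.2822 (V=230.7178). Price 208.2345; hedge Δ=-1.0000, bond B=276.2376.
  t=3,j=1: stock 113.0192 → up 133.3627 (V=145.6373), down 80.2436 (V=198.7564). Price 163.2184; hedge Δ=-1.0000, bond B=276.2376.
  t=3,j=2: stock 187.8348 → up 221.6450 (V=57.3550), down 133.3627 (V=145.6373). Price 88.4029; hedge Δ=-1.0000, bond B=276.2376.
  t=3,j=3: stock 312.1761 → up 368.3678 (V=0.0000), down 221.6450 (V=57.3550). Price 20.5400; hedge Δ=-0.3909, bond B=142.5719.
  t=2,j=0: stock 95.7790 → up 113.0192 (V=163.2184), down 68.0031 (V=208.2345). Price 177.7236; hedge Δ=-1.0000, bond B=273.5026.
  t=2,j=1: stock 159.1820 → up 187.8348 (V=88.4029), down 113.0192 (V=163.2184). Price 114.3206; hedge Δ=-1.0000, bond B=273.5026.
  t=2,j=2: stock 264.5560 → up 312.1761 (V=20.5400), down 187.8348 (V=88.4029). Price 44.6398; hedge Δ=-0.5458, bond B=189.0288.
  t=1,j=0: stock 134.9000 → up 159.1820 (V=114.3206), down 95.7790 (V=177.7236). Price 135.8947; hedge Δ=-1.0000, bond B=270.7947.
  t=1,j=1: stock 224.2000 → up 264.5560 (V=44.6398), down 159.1820 (V=114.3206). Price 69.1519; hedge Δ=-0.6613, bond B=217.4091.
  t=0,j=0: stock 190.0000 → up 224.2000 (V=69.1519), down 134.9000 (V=135.8947). Price 92.3692; hedge Δ=-0.7474, bond B=234.3750.
Check: Δ(0,0)·S0 + B(0,0) = 92.3692 = V0.

(0,0): Delta=-0.7474 Bond=234.3750
(1,0): Delta=-1.0000 Bond=270.7947
(1,1): Delta=-0.6613 Bond=217.4091
(2,0): Delta=-1.0000 Bond=273.5026
(2,1): Delta=-1.0000 Bond=273.5026
(2,2): Delta=-0.5458 Bond=189.0288
(3,0): Delta=-1.0000 Bond=276.2376
(3,1): Delta=-1.0000 Bond=276.2376
(3,2): Delta=-1.0000 Bond=276.2376
(3,3): Delta=-0.3909 Bond=142.5719
V0=92.3692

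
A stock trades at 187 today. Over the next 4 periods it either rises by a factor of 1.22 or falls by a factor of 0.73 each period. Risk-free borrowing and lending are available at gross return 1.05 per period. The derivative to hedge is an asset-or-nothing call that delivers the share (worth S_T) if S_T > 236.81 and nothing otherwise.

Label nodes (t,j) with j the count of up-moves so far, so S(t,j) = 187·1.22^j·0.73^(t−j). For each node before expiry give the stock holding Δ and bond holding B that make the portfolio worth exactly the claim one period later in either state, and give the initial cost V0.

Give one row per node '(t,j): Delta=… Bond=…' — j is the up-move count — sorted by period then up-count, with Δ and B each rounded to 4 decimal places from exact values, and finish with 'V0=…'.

(0,0): Delta=1.4742 Bond=-134.8638
(1,0): Delta=1.4335 Bond=-136.0538
(1,1): Delta=1.4872 Bond=-144.5571
(2,0): Delta=0.0000 Bond=0.0000
(2,1): Delta=1.8892 Bond=-218.7490
(2,2): Delta=1.3593 Bond=-116.2104
(3,0): Delta=0.0000 Bond=0.0000
(3,1): Delta=0.0000 Bond=0.0000
(3,2): Delta=2.4898 Bond=-351.7073
(3,3): Delta=1.0000 Bond=0.0000
V0=140.8170

Under the risk-neutral measure, an up-move has probability p* = (R−d)/(u−d) = 0.6531 and values discount at R = 1.05.
Payoff layer (t=4): V(4,0)=0.0000, V(4,1)=0.0000, V(4,2)=0.0000, V(4,3)=247.8814, V(4,4)=414.2676
(3,0): S=72.7462. Δ = (V_up−V_dn)/(S_up−S_dn) = (0.0000−0.0000)/(88.7503−53.1047) = 0.0000. V = [p*·0.0000 + (1−p*)·0.0000]/1.05 = 0.0000. B = V − Δ·S = 0.0000.
(3,1): S=121.5758. Δ = (V_up−V_dn)/(S_up−S_dn) = (0.0000−0.0000)/(148.3225−88.7503) = 0.0000. V = [p*·0.0000 + (1−p*)·0.0000]/1.05 = 0.0000. B = V − Δ·S = 0.0000.
(3,2): S=203.1815. Δ = (V_up−V_dn)/(S_up−S_dn) = (247.8814−0.0000)/(247.8814−148.3225) = 2.4898. V = [p*·247.8814 + (1−p*)·0.0000]/1.05 = 154.1731. B = V − Δ·S = -351.7073.
(3,3): S=339.5636. Δ = (V_up−V_dn)/(S_up−S_dn) = (414.2676−247.8814)/(414.2676−247.8814) = 1.0000. V = [p*·414.2676 + (1−p*)·247.8814]/1.05 = 339.5636. B = V − Δ·S = 0.0000.
(2,0): S=99.6523. Δ = (V_up−V_dn)/(S_up−S_dn) = (0.0000−0.0000)/(121.5758−72.7462) = 0.0000. V = [p*·0.0000 + (1−p*)·0.0000]/1.05 = 0.0000. B = V − Δ·S = 0.0000.
(2,1): S=166.5422. Δ = (V_up−V_dn)/(S_up−S_dn) = (154.1731−0.0000)/(203.1815−121.5758) = 1.8892. V = [p*·154.1731 + (1−p*)·0.0000]/1.05 = 95.8900. B = V − Δ·S = -218.7490.
(2,2): S=278.3308. Δ = (V_up−V_dn)/(S_up−S_dn) = (339.5636−154.1731)/(339.5636−203.1815) = 1.3593. V = [p*·339.5636 + (1−p*)·154.1731]/1.05 = 262.1375. B = V − Δ·S = -116.2104.
(1,0): S=136.5100. Δ = (V_up−V_dn)/(S_up−S_dn) = (95.8900−0.0000)/(166.5422−99.6523) = 1.4335. V = [p*·95.8900 + (1−p*)·0.0000]/1.05 = 59.6400. B = V − Δ·S = -136.0538.
(1,1): S=228.1400. Δ = (V_up−V_dn)/(S_up−S_dn) = (262.1375−95.8900)/(278.3308−166.5422) = 1.4872. V = [p*·262.1375 + (1−p*)·95.8900]/1.05 = 194.7236. B = V − Δ·S = -144.5571.
(0,0): S=187.0000. Δ = (V_up−V_dn)/(S_up−S_dn) = (194.7236−59.6400)/(228.1400−136.5100) = 1.4742. V = [p*·194.7236 + (1−p*)·59.6400]/1.05 = 140.8170. B = V − Δ·S = -134.8638.
Self-financing check: at every node Δ·S+B equals the discounted successor values.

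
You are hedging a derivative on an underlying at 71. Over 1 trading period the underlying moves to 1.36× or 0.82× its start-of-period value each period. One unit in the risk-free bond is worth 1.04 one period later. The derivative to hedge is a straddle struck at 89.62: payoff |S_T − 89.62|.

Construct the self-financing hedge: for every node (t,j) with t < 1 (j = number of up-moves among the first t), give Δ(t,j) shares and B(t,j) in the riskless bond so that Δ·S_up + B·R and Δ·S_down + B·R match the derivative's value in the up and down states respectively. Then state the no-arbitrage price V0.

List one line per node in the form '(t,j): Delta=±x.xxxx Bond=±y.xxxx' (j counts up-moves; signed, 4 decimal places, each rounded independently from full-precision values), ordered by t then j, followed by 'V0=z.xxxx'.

No-arbitrage ⇒ martingale measure with p* = (R−d)/(u−d) = 0.4074.
Payoff layer (t=1): V(1,0)=31.4000, V(1,1)=6.9400
(0,0): S=71.0000. Δ = (V_up−V_dn)/(S_up−S_dn) = (6.9400−31.4000)/(96.5600−58.2200) = -0.6380. V = [p*·6.9400 + (1−p*)·31.4000]/1.04 = 20.6104. B = V − Δ·S = 65.9067.
Each (Δ,B) replicates both successor values, so the strategy is self-financing and V0 is arbitrage-free.

(0,0): Delta=-0.6380 Bond=65.9067
V0=20.6104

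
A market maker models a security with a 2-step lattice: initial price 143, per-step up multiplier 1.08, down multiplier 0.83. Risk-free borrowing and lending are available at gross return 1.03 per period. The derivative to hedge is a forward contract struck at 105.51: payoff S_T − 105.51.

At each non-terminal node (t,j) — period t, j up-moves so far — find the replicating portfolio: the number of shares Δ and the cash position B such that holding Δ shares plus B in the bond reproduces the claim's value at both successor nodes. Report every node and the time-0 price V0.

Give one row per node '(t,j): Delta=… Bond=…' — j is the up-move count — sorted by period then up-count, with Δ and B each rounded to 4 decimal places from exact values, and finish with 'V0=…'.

The replicating-portfolio and risk-neutral prices coincide; use p* = (1.03−0.83)/(1.08−0.83) = 0.8000 for the latter.
At expiry t=2: V(2,0)=-6.9973, V(2,1)=22.6752, V(2,2)=61.2852
Node (1,0) S=118.6900: V=(p*·22.6752+(1−p*)·-6.9973)/1.03=16.2531; Δ=(22.6752−-6.9973)/(128.1852−98.5127)=1.0000; B=V−Δ·S=-102.4369
Node (1,1) S=154.4400: V=(p*·61.2852+(1−p*)·22.6752)/1.03=52.0031; Δ=(61.2852−22.6752)/(166.7952−128.1852)=1.0000; B=V−Δ·S=-102.4369
Node (0,0) S=143.0000: V=(p*·52.0031+(1−p*)·16.2531)/1.03=43.5467; Δ=(52.0031−16.2531)/(154.4400−118.6900)=1.0000; B=V−Δ·S=-99.4533
The time-0 hedge costs 43.5467, which is the no-arbitrage price.

(0,0): Delta=1.0000 Bond=-99.4533
(1,0): Delta=1.0000 Bond=-102.4369
(1,1): Delta=1.0000 Bond=-102.4369
V0=43.5467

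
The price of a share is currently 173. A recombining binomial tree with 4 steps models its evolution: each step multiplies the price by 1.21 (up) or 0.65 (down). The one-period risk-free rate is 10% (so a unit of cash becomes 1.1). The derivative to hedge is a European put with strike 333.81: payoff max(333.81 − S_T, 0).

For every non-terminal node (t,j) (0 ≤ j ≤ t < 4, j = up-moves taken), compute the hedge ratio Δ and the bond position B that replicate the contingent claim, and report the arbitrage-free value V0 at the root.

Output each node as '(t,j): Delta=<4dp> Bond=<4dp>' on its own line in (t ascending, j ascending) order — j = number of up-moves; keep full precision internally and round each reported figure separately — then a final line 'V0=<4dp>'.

(0,0): Delta=-0.8510 Bond=212.7635
(1,0): Delta=-1.0000 Bond=250.7964
(1,1): Delta=-0.8314 Bond=229.9438
(2,0): Delta=-1.0000 Bond=275.8760
(2,1): Delta=-1.0000 Bond=275.8760
(2,2): Delta=-0.8093 Bond=247.3311
(3,0): Delta=-1.0000 Bond=303.4636
(3,1): Delta=-1.0000 Bond=303.4636
(3,2): Delta=-1.0000 Bond=303.4636
(3,3): Delta=-0.7842 Bond=264.3889
V0=65.5428

Under the risk-neutral measure, an up-move has probability p* = (R−d)/(u−d) = 0.8036 and values discount at R = 1.1.
Payoff layer (t=4): V(4,0)=302.9284, V(4,1)=276.3227, V(4,2)=226.7953, V(4,3)=134.5980, V(4,4)=0.0000
Node (3,0) S=47.5101: V=(p*·276.3227+(1−p*)·302.9284)/1.1=255.9535; Δ=(276.3227−302.9284)/(57.4873−30.8816)=-1.0000; B=V−Δ·S=303.4636
Node (3,1) S=88.4419: V=(p*·226.7953+(1−p*)·276.3227)/1.1=215.0217; Δ=(226.7953−276.3227)/(107.0147−57.4873)=-1.0000; B=V−Δ·S=303.4636
Node (3,2) S=164.6380: V=(p*·134.5980+(1−p*)·226.7953)/1.1=138.8256; Δ=(134.5980−226.7953)/(199.2120−107.0147)=-1.0000; B=V−Δ·S=303.4636
Node (3,3) S=306.4801: V=(p*·0.0000+(1−p*)·134.5980)/1.1=24.0354; Δ=(0.0000−134.5980)/(370.8409−199.2120)=-0.7842; B=V−Δ·S=264.3889
Node (2,0) S=73.0925: V=(p*·215.0217+(1−p*)·255.9535)/1.1=202.7835; Δ=(215.0217−255.9535)/(88.4419−47.5101)=-1.0000; B=V−Δ·S=275.8760
Node (2,1) S=136.0645: V=(p*·138.8256+(1−p*)·215.0217)/1.1=139.8115; Δ=(138.8256−215.0217)/(164.6380−88.4419)=-1.0000; B=V−Δ·S=275.8760
Node (2,2) S=253.2893: V=(p*·24.0354+(1−p*)·138.8256)/1.1=42.3486; Δ=(24.0354−138.8256)/(306.4801−164.6380)=-0.8093; B=V−Δ·S=247.3311
Node (1,0) S=112.4500: V=(p*·139.8115+(1−p*)·202.7835)/1.1=138.3464; Δ=(139.8115−202.7835)/(136.0645−73.0925)=-1.0000; B=V−Δ·S=250.7964
Node (1,1) S=209.3300: V=(p*·42.3486+(1−p*)·139.8115)/1.1=55.9028; Δ=(42.3486−139.8115)/(253.2893−136.0645)=-0.8314; B=V−Δ·S=229.9438
Node (0,0) S=173.0000: V=(p*·55.9028+(1−p*)·138.3464)/1.1=65.5428; Δ=(55.9028−138.3464)/(209.3300−112.4500)=-0.8510; B=V−Δ·S=212.7635
Each (Δ,B) replicates both successor values, so the strategy is self-financing and V0 is arbitrage-free.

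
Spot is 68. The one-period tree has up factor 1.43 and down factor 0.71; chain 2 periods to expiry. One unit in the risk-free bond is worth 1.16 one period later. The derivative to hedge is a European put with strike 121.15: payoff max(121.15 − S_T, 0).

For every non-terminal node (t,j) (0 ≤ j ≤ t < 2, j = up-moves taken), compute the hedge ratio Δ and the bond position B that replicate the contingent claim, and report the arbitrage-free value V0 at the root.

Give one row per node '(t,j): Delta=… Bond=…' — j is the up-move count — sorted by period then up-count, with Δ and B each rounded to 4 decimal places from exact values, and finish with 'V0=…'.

(0,0): Delta=-0.8030 Bond=81.8341
(1,0): Delta=-1.0000 Bond=104.4397
(1,1): Delta=-0.7443 Bond=89.2202
V0=27.2314

Risk-neutral probability p* = (R−d)/(u−d) = (1.16−0.71)/(1.43−0.71) = 0.6250.
Terminal values V(2,·): V(2,0)=86.8712, V(2,1)=52.1096, V(2,2)=0.0000
(1,0): S=48.2800. Δ = (V_up−V_dn)/(S_up−S_dn) = (52.1096−86.8712)/(69.0404−34.2788) = -1.0000. V = [p*·52.1096 + (1−p*)·86.8712]/1.16 = 56.1597. B = V − Δ·S = 104.4397.
(1,1): S=97.2400. Δ = (V_up−V_dn)/(S_up−S_dn) = (0.0000−52.1096)/(139.0532−69.0404) = -0.7443. V = [p*·0.0000 + (1−p*)·52.1096]/1.16 = 16.8458. B = V − Δ·S = 89.2202.
(0,0): S=68.0000. Δ = (V_up−V_dn)/(S_up−S_dn) = (16.8458−56.1597)/(97.2400−48.2800) = -0.8030. V = [p*·16.8458 + (1−p*)·56.1597]/1.16 = 27.2314. B = V − Δ·S = 81.8341.
Check: Δ(0,0)·S0 + B(0,0) = 27.2314 = V0.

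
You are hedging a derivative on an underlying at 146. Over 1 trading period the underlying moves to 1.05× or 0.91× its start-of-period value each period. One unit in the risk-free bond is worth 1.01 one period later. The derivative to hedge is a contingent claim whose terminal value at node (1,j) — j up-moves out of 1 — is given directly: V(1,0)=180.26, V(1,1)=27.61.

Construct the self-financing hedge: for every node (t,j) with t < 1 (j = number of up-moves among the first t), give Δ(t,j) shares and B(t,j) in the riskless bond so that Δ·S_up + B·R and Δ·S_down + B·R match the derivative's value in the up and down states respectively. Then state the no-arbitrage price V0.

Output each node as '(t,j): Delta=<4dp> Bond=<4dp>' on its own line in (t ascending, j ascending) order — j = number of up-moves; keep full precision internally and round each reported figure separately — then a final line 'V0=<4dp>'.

No-arbitrage ⇒ martingale measure with p* = (R−d)/(u−d) = 0.7143.
Payoff layer (t=1): V(1,0)=180.2600, V(1,1)=27.6100
Node (0,0) S=146.0000: V=(p*·27.6100+(1−p*)·180.2600)/1.01=70.5191; Δ=(27.6100−180.2600)/(153.3000−132.8600)=-7.4682; B=V−Δ·S=1160.8762
The time-0 hedge costs 70.5191, which is the no-arbitrage price.

(0,0): Delta=-7.4682 Bond=1160.8762
V0=70.5191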